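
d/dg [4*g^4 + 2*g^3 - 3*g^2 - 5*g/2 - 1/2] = 16*g^3 + 6*g^2 - 6*g - 5/2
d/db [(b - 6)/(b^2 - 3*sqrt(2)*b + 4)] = (b^2 - 3*sqrt(2)*b - (b - 6)*(2*b - 3*sqrt(2)) + 4)/(b^2 - 3*sqrt(2)*b + 4)^2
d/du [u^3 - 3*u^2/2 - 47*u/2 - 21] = 3*u^2 - 3*u - 47/2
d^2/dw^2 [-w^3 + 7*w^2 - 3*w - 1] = 14 - 6*w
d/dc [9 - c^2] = -2*c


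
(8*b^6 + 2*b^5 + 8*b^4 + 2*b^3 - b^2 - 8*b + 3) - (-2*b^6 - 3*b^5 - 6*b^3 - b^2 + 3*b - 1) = 10*b^6 + 5*b^5 + 8*b^4 + 8*b^3 - 11*b + 4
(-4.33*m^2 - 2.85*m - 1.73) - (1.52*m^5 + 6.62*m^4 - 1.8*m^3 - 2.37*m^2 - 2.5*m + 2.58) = -1.52*m^5 - 6.62*m^4 + 1.8*m^3 - 1.96*m^2 - 0.35*m - 4.31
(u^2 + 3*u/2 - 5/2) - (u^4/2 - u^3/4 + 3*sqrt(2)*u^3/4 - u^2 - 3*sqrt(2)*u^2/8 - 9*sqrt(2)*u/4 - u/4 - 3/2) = -u^4/2 - 3*sqrt(2)*u^3/4 + u^3/4 + 3*sqrt(2)*u^2/8 + 2*u^2 + 7*u/4 + 9*sqrt(2)*u/4 - 1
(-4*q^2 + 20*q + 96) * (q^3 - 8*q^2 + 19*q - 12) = -4*q^5 + 52*q^4 - 140*q^3 - 340*q^2 + 1584*q - 1152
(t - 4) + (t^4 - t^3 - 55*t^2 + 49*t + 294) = t^4 - t^3 - 55*t^2 + 50*t + 290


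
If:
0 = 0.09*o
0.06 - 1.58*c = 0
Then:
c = 0.04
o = 0.00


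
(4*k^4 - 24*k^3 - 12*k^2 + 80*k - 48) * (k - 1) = 4*k^5 - 28*k^4 + 12*k^3 + 92*k^2 - 128*k + 48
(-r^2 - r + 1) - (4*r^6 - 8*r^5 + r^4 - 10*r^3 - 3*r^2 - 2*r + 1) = -4*r^6 + 8*r^5 - r^4 + 10*r^3 + 2*r^2 + r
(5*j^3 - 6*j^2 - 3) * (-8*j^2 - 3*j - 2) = -40*j^5 + 33*j^4 + 8*j^3 + 36*j^2 + 9*j + 6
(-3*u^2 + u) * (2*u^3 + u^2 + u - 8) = -6*u^5 - u^4 - 2*u^3 + 25*u^2 - 8*u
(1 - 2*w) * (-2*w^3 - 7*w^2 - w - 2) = 4*w^4 + 12*w^3 - 5*w^2 + 3*w - 2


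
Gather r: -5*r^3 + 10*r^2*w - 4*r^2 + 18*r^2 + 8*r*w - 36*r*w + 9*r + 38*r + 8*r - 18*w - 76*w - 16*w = -5*r^3 + r^2*(10*w + 14) + r*(55 - 28*w) - 110*w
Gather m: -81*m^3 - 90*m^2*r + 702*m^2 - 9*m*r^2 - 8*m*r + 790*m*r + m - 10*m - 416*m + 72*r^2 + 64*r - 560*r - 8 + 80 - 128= -81*m^3 + m^2*(702 - 90*r) + m*(-9*r^2 + 782*r - 425) + 72*r^2 - 496*r - 56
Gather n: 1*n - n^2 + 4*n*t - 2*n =-n^2 + n*(4*t - 1)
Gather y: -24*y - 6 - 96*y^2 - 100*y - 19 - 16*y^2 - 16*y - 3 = -112*y^2 - 140*y - 28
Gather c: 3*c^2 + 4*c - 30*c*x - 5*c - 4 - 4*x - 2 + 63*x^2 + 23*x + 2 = 3*c^2 + c*(-30*x - 1) + 63*x^2 + 19*x - 4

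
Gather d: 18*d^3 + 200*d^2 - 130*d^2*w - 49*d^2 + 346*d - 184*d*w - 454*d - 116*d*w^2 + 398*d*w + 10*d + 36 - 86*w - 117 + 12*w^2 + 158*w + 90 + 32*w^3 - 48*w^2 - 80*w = 18*d^3 + d^2*(151 - 130*w) + d*(-116*w^2 + 214*w - 98) + 32*w^3 - 36*w^2 - 8*w + 9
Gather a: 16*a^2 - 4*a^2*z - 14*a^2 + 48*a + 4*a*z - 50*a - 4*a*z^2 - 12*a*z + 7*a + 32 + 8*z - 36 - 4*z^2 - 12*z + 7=a^2*(2 - 4*z) + a*(-4*z^2 - 8*z + 5) - 4*z^2 - 4*z + 3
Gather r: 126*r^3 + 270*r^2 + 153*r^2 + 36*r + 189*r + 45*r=126*r^3 + 423*r^2 + 270*r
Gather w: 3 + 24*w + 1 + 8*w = 32*w + 4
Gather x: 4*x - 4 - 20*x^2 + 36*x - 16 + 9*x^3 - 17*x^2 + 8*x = 9*x^3 - 37*x^2 + 48*x - 20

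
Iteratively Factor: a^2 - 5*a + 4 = (a - 1)*(a - 4)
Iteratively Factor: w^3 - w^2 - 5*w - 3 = (w + 1)*(w^2 - 2*w - 3) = (w - 3)*(w + 1)*(w + 1)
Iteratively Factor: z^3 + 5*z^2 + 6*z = (z + 3)*(z^2 + 2*z) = z*(z + 3)*(z + 2)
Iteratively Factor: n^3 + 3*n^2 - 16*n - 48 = (n + 3)*(n^2 - 16) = (n + 3)*(n + 4)*(n - 4)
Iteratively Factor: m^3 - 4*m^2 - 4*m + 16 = (m + 2)*(m^2 - 6*m + 8) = (m - 2)*(m + 2)*(m - 4)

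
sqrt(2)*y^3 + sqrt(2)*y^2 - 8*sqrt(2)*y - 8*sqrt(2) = (y - 2*sqrt(2))*(y + 2*sqrt(2))*(sqrt(2)*y + sqrt(2))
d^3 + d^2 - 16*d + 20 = (d - 2)^2*(d + 5)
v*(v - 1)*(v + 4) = v^3 + 3*v^2 - 4*v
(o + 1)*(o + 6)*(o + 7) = o^3 + 14*o^2 + 55*o + 42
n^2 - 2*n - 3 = (n - 3)*(n + 1)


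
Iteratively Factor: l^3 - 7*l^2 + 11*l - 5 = (l - 1)*(l^2 - 6*l + 5) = (l - 5)*(l - 1)*(l - 1)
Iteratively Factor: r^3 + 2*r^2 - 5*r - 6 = (r + 1)*(r^2 + r - 6) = (r - 2)*(r + 1)*(r + 3)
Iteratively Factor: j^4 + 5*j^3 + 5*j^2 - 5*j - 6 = (j - 1)*(j^3 + 6*j^2 + 11*j + 6) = (j - 1)*(j + 3)*(j^2 + 3*j + 2) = (j - 1)*(j + 1)*(j + 3)*(j + 2)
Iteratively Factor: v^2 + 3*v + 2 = (v + 1)*(v + 2)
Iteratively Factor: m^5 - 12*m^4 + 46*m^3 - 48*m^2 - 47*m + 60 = (m - 4)*(m^4 - 8*m^3 + 14*m^2 + 8*m - 15) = (m - 4)*(m - 3)*(m^3 - 5*m^2 - m + 5) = (m - 4)*(m - 3)*(m - 1)*(m^2 - 4*m - 5) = (m - 5)*(m - 4)*(m - 3)*(m - 1)*(m + 1)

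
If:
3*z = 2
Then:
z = 2/3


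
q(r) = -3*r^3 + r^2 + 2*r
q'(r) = -9*r^2 + 2*r + 2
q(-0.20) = -0.34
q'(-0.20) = 1.24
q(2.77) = -50.55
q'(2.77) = -61.52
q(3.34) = -93.94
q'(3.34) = -91.72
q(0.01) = 0.02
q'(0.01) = 2.02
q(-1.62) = 12.14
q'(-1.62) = -24.86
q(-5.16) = 428.47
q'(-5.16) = -247.95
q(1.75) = -9.52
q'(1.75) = -22.06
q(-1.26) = 5.07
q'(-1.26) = -14.81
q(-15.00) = 10320.00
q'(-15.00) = -2053.00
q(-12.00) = 5304.00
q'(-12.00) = -1318.00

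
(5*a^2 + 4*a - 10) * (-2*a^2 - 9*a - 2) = -10*a^4 - 53*a^3 - 26*a^2 + 82*a + 20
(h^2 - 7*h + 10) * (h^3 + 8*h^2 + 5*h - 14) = h^5 + h^4 - 41*h^3 + 31*h^2 + 148*h - 140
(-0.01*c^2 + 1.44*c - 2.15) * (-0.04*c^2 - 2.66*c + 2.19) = 0.0004*c^4 - 0.031*c^3 - 3.7663*c^2 + 8.8726*c - 4.7085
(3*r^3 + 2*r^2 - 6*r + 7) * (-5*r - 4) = -15*r^4 - 22*r^3 + 22*r^2 - 11*r - 28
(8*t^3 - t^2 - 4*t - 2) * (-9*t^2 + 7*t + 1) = -72*t^5 + 65*t^4 + 37*t^3 - 11*t^2 - 18*t - 2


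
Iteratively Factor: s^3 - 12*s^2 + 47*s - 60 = (s - 5)*(s^2 - 7*s + 12) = (s - 5)*(s - 3)*(s - 4)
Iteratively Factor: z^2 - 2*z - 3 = (z + 1)*(z - 3)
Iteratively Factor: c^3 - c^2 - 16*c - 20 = (c - 5)*(c^2 + 4*c + 4) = (c - 5)*(c + 2)*(c + 2)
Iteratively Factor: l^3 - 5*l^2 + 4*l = (l)*(l^2 - 5*l + 4) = l*(l - 1)*(l - 4)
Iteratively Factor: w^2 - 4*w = (w)*(w - 4)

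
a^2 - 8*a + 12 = (a - 6)*(a - 2)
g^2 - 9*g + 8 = (g - 8)*(g - 1)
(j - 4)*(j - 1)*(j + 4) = j^3 - j^2 - 16*j + 16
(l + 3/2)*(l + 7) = l^2 + 17*l/2 + 21/2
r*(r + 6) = r^2 + 6*r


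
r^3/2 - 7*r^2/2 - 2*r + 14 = (r/2 + 1)*(r - 7)*(r - 2)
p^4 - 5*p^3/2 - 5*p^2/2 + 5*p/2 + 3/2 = (p - 3)*(p - 1)*(p + 1/2)*(p + 1)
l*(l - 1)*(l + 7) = l^3 + 6*l^2 - 7*l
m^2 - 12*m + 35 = (m - 7)*(m - 5)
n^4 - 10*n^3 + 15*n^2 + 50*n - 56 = (n - 7)*(n - 4)*(n - 1)*(n + 2)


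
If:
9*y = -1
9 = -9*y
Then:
No Solution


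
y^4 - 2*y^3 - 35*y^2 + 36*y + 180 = (y - 6)*(y - 3)*(y + 2)*(y + 5)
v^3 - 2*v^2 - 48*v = v*(v - 8)*(v + 6)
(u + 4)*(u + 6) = u^2 + 10*u + 24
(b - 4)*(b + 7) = b^2 + 3*b - 28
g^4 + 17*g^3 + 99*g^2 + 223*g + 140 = (g + 1)*(g + 4)*(g + 5)*(g + 7)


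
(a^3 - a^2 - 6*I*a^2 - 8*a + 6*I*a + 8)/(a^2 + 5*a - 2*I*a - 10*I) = (a^2 - a*(1 + 4*I) + 4*I)/(a + 5)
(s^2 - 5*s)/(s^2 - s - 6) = s*(5 - s)/(-s^2 + s + 6)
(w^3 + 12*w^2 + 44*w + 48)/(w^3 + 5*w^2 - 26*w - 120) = (w + 2)/(w - 5)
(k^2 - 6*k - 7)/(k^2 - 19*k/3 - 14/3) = 3*(k + 1)/(3*k + 2)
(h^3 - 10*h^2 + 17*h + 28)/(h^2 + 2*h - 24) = (h^2 - 6*h - 7)/(h + 6)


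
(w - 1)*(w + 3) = w^2 + 2*w - 3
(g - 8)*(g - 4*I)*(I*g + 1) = I*g^3 + 5*g^2 - 8*I*g^2 - 40*g - 4*I*g + 32*I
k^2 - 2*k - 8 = (k - 4)*(k + 2)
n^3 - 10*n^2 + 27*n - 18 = (n - 6)*(n - 3)*(n - 1)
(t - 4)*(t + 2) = t^2 - 2*t - 8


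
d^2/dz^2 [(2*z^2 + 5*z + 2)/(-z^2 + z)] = 2*(-7*z^3 - 6*z^2 + 6*z - 2)/(z^3*(z^3 - 3*z^2 + 3*z - 1))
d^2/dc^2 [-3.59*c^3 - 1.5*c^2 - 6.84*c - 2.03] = -21.54*c - 3.0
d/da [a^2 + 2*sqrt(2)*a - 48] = 2*a + 2*sqrt(2)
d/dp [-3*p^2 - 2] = -6*p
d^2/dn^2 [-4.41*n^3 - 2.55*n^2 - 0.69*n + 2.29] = -26.46*n - 5.1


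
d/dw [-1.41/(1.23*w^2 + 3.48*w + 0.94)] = (3.4686*w + 4.9068)/(1.23*w^2 + 3.48*w + 0.94)^2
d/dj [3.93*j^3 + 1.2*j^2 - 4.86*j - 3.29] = 11.79*j^2 + 2.4*j - 4.86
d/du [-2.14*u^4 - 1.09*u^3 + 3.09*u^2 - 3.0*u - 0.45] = -8.56*u^3 - 3.27*u^2 + 6.18*u - 3.0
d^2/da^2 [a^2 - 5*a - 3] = 2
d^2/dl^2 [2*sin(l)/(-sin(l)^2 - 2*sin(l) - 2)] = 2*(9*sin(l)^5 - 2*sin(l)^4 - 4*sin(l)^2 + sin(l)/2 + 6*sin(3*l) - sin(5*l)/2 + 8)/(sin(l)^2 + 2*sin(l) + 2)^3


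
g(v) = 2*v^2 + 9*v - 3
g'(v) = 4*v + 9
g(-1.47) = -11.91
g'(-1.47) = 3.12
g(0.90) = 6.72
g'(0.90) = 12.60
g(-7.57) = 43.48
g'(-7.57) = -21.28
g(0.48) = 1.78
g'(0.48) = 10.92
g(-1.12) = -10.57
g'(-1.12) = 4.52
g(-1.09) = -10.43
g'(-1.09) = 4.64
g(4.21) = 70.34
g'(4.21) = 25.84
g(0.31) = -0.02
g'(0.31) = 10.24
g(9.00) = 240.00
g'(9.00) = 45.00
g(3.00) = 42.00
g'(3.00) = 21.00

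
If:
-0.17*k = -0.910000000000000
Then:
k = 5.35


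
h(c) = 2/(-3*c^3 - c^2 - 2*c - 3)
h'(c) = 2*(9*c^2 + 2*c + 2)/(-3*c^3 - c^2 - 2*c - 3)^2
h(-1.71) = 0.16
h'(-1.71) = 0.32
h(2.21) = -0.04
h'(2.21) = 0.05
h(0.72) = -0.33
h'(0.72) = 0.44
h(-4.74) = 0.01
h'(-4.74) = 0.00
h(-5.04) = 0.01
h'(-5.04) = 0.00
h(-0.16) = -0.74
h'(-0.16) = 0.53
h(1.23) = -0.16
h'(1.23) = 0.23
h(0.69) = -0.34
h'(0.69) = 0.45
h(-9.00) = 0.00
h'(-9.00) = 0.00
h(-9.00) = 0.00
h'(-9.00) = 0.00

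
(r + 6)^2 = r^2 + 12*r + 36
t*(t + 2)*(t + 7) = t^3 + 9*t^2 + 14*t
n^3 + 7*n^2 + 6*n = n*(n + 1)*(n + 6)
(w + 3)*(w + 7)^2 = w^3 + 17*w^2 + 91*w + 147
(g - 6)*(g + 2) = g^2 - 4*g - 12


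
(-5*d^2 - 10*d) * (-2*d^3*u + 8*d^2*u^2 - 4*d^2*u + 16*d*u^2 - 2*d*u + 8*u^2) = 10*d^5*u - 40*d^4*u^2 + 40*d^4*u - 160*d^3*u^2 + 50*d^3*u - 200*d^2*u^2 + 20*d^2*u - 80*d*u^2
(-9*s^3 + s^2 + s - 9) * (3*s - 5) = -27*s^4 + 48*s^3 - 2*s^2 - 32*s + 45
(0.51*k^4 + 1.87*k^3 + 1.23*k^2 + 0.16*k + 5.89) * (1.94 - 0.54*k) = -0.2754*k^5 - 0.0204000000000001*k^4 + 2.9636*k^3 + 2.2998*k^2 - 2.8702*k + 11.4266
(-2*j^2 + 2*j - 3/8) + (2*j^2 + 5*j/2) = 9*j/2 - 3/8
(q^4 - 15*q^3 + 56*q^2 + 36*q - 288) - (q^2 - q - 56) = q^4 - 15*q^3 + 55*q^2 + 37*q - 232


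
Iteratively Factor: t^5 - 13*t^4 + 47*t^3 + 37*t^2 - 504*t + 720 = (t - 3)*(t^4 - 10*t^3 + 17*t^2 + 88*t - 240) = (t - 4)*(t - 3)*(t^3 - 6*t^2 - 7*t + 60) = (t - 4)*(t - 3)*(t + 3)*(t^2 - 9*t + 20) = (t - 4)^2*(t - 3)*(t + 3)*(t - 5)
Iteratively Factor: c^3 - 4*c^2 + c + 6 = (c + 1)*(c^2 - 5*c + 6) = (c - 2)*(c + 1)*(c - 3)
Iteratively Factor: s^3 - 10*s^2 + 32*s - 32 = (s - 2)*(s^2 - 8*s + 16) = (s - 4)*(s - 2)*(s - 4)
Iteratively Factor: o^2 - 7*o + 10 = (o - 5)*(o - 2)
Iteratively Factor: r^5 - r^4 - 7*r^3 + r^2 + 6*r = (r + 1)*(r^4 - 2*r^3 - 5*r^2 + 6*r) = (r - 1)*(r + 1)*(r^3 - r^2 - 6*r) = r*(r - 1)*(r + 1)*(r^2 - r - 6) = r*(r - 1)*(r + 1)*(r + 2)*(r - 3)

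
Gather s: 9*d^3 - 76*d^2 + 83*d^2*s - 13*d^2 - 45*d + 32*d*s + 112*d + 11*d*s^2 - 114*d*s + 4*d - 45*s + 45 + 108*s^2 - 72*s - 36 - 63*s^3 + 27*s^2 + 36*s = 9*d^3 - 89*d^2 + 71*d - 63*s^3 + s^2*(11*d + 135) + s*(83*d^2 - 82*d - 81) + 9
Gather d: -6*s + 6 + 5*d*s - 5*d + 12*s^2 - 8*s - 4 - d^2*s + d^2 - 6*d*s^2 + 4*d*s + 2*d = d^2*(1 - s) + d*(-6*s^2 + 9*s - 3) + 12*s^2 - 14*s + 2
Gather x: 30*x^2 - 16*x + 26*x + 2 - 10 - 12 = 30*x^2 + 10*x - 20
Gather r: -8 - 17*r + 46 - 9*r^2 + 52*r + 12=-9*r^2 + 35*r + 50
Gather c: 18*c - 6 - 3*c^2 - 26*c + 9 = -3*c^2 - 8*c + 3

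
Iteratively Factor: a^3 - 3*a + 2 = (a + 2)*(a^2 - 2*a + 1) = (a - 1)*(a + 2)*(a - 1)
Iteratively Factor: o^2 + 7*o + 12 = (o + 3)*(o + 4)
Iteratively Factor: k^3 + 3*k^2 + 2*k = (k + 1)*(k^2 + 2*k) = k*(k + 1)*(k + 2)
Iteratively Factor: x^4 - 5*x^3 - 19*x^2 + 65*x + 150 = (x + 2)*(x^3 - 7*x^2 - 5*x + 75) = (x - 5)*(x + 2)*(x^2 - 2*x - 15) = (x - 5)*(x + 2)*(x + 3)*(x - 5)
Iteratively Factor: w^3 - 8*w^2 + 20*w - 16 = (w - 2)*(w^2 - 6*w + 8) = (w - 2)^2*(w - 4)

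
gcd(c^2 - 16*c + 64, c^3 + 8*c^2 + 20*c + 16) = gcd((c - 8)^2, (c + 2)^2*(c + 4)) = 1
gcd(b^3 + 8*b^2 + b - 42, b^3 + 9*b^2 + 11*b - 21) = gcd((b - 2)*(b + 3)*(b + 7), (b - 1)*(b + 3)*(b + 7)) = b^2 + 10*b + 21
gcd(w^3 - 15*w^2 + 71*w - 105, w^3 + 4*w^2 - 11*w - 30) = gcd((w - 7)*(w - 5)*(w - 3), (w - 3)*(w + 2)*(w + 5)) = w - 3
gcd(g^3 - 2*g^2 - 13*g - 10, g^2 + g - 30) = g - 5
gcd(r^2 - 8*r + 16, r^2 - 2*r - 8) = r - 4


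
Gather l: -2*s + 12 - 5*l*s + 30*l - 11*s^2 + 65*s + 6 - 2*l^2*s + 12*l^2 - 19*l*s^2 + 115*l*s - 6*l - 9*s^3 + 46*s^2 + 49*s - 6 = l^2*(12 - 2*s) + l*(-19*s^2 + 110*s + 24) - 9*s^3 + 35*s^2 + 112*s + 12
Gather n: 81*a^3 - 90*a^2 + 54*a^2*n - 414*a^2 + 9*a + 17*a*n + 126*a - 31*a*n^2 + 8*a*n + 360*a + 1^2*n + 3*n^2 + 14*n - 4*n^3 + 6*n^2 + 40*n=81*a^3 - 504*a^2 + 495*a - 4*n^3 + n^2*(9 - 31*a) + n*(54*a^2 + 25*a + 55)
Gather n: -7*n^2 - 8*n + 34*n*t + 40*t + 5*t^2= -7*n^2 + n*(34*t - 8) + 5*t^2 + 40*t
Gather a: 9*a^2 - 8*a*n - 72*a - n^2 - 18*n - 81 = 9*a^2 + a*(-8*n - 72) - n^2 - 18*n - 81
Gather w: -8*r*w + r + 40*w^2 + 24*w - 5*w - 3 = r + 40*w^2 + w*(19 - 8*r) - 3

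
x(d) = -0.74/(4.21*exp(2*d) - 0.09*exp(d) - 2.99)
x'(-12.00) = 0.00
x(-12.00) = 0.25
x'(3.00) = 0.00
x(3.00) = 0.00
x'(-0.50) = 1.01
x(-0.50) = 0.49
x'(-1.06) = 0.11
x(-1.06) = 0.29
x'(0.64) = 0.16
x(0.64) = -0.06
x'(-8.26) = -0.00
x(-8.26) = 0.25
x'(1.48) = 0.02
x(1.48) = -0.01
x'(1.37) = 0.03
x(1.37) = -0.01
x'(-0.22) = 32.17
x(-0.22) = 2.11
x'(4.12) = 0.00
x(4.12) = -0.00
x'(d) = -0.74*(-8.42*exp(2*d) + 0.09*exp(d))/(4.21*exp(2*d) - 0.09*exp(d) - 2.99)^2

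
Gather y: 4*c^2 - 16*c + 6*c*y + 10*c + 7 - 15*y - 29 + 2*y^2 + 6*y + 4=4*c^2 - 6*c + 2*y^2 + y*(6*c - 9) - 18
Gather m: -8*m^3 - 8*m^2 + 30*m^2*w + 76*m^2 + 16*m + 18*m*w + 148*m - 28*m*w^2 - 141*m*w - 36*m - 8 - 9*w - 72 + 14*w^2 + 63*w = -8*m^3 + m^2*(30*w + 68) + m*(-28*w^2 - 123*w + 128) + 14*w^2 + 54*w - 80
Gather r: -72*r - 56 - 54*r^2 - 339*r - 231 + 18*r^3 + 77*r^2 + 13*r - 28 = 18*r^3 + 23*r^2 - 398*r - 315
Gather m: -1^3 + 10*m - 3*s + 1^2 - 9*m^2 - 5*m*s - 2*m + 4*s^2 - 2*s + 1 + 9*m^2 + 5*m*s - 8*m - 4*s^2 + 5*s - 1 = 0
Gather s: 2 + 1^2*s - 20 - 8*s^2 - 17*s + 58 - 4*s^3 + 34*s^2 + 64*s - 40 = -4*s^3 + 26*s^2 + 48*s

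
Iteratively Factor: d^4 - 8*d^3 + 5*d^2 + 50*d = (d)*(d^3 - 8*d^2 + 5*d + 50) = d*(d + 2)*(d^2 - 10*d + 25) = d*(d - 5)*(d + 2)*(d - 5)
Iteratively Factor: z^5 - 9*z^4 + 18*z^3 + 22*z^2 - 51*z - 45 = (z - 3)*(z^4 - 6*z^3 + 22*z + 15) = (z - 3)^2*(z^3 - 3*z^2 - 9*z - 5) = (z - 3)^2*(z + 1)*(z^2 - 4*z - 5) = (z - 3)^2*(z + 1)^2*(z - 5)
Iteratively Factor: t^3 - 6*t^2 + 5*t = (t - 5)*(t^2 - t) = t*(t - 5)*(t - 1)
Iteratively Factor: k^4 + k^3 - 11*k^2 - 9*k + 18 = (k - 1)*(k^3 + 2*k^2 - 9*k - 18) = (k - 1)*(k + 3)*(k^2 - k - 6) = (k - 1)*(k + 2)*(k + 3)*(k - 3)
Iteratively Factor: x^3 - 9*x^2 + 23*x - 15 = (x - 1)*(x^2 - 8*x + 15) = (x - 5)*(x - 1)*(x - 3)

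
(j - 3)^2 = j^2 - 6*j + 9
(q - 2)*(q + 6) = q^2 + 4*q - 12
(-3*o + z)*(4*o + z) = -12*o^2 + o*z + z^2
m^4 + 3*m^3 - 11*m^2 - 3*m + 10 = (m - 2)*(m - 1)*(m + 1)*(m + 5)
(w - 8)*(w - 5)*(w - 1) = w^3 - 14*w^2 + 53*w - 40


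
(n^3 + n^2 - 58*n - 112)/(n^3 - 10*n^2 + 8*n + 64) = (n + 7)/(n - 4)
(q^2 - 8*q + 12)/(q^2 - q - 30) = (q - 2)/(q + 5)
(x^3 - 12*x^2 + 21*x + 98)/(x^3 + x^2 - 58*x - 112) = (x^2 - 14*x + 49)/(x^2 - x - 56)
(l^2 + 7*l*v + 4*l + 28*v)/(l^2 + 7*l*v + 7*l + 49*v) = (l + 4)/(l + 7)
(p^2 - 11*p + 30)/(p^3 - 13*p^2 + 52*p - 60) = 1/(p - 2)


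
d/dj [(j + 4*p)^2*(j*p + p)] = p*(j + 4*p)*(3*j + 4*p + 2)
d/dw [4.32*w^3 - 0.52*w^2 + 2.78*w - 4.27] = 12.96*w^2 - 1.04*w + 2.78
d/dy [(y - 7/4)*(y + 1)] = 2*y - 3/4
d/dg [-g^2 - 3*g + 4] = -2*g - 3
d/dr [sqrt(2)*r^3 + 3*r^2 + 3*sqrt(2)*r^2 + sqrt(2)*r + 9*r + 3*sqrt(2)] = 3*sqrt(2)*r^2 + 6*r + 6*sqrt(2)*r + sqrt(2) + 9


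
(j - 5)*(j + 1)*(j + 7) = j^3 + 3*j^2 - 33*j - 35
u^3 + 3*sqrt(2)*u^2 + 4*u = u*(u + sqrt(2))*(u + 2*sqrt(2))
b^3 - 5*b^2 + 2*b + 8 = (b - 4)*(b - 2)*(b + 1)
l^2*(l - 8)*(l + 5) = l^4 - 3*l^3 - 40*l^2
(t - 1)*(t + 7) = t^2 + 6*t - 7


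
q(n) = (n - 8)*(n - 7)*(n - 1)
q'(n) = (n - 8)*(n - 7) + (n - 8)*(n - 1) + (n - 7)*(n - 1) = 3*n^2 - 32*n + 71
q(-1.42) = -191.95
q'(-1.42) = 122.49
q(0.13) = -47.04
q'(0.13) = 66.89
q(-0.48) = -93.88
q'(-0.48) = 87.05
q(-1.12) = -157.00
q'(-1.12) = 110.60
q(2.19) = 33.26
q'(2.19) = 15.31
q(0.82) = -7.99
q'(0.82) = 46.78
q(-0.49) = -94.75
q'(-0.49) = 87.40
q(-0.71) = -114.83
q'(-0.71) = 95.23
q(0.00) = -56.00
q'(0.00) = 71.00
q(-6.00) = -1274.00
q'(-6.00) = 371.00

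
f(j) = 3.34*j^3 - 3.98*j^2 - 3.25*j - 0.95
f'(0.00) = -3.25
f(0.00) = -0.95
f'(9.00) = 736.73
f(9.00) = 2082.28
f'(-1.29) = 23.69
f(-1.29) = -10.55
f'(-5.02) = 289.22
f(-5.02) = -507.46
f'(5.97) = 306.35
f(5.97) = 548.47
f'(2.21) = 28.10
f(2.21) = 8.48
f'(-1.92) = 48.97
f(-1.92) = -33.02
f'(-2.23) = 64.33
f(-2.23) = -50.53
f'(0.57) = -4.53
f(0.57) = -3.48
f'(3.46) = 89.16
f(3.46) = 78.51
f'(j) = 10.02*j^2 - 7.96*j - 3.25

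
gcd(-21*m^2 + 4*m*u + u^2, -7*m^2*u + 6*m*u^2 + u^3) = 7*m + u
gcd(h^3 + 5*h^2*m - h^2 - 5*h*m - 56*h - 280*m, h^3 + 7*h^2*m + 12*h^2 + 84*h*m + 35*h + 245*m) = h + 7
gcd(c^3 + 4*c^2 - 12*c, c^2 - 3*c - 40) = 1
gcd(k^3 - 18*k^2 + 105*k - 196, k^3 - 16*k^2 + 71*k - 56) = k - 7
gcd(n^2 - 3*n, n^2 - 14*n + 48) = 1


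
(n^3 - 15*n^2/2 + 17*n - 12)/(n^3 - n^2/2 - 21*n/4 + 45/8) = 4*(n^2 - 6*n + 8)/(4*n^2 + 4*n - 15)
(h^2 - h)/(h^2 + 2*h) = (h - 1)/(h + 2)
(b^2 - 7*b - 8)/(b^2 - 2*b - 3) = (b - 8)/(b - 3)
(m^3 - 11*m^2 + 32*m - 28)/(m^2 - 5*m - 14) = (m^2 - 4*m + 4)/(m + 2)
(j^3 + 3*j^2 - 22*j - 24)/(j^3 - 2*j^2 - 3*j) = (j^2 + 2*j - 24)/(j*(j - 3))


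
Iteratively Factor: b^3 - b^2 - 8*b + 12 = (b + 3)*(b^2 - 4*b + 4) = (b - 2)*(b + 3)*(b - 2)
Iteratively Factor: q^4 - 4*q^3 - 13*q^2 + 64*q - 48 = (q - 4)*(q^3 - 13*q + 12) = (q - 4)*(q - 1)*(q^2 + q - 12) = (q - 4)*(q - 3)*(q - 1)*(q + 4)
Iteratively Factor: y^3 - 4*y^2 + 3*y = (y - 3)*(y^2 - y) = (y - 3)*(y - 1)*(y)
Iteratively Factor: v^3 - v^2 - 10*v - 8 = (v + 2)*(v^2 - 3*v - 4) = (v + 1)*(v + 2)*(v - 4)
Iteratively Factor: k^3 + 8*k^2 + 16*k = (k + 4)*(k^2 + 4*k) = (k + 4)^2*(k)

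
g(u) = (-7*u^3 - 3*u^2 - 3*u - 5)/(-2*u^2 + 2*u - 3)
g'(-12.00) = 3.49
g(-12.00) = -37.13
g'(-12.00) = 3.49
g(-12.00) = -37.13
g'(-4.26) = 3.38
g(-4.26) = -10.34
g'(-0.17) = 1.82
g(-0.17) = 1.34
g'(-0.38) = 1.77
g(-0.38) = 0.97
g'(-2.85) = 3.23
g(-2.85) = -5.66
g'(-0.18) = 1.81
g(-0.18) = 1.32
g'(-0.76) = 2.08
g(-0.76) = 0.24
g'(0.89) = 5.93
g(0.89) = 5.34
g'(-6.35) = 3.45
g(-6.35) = -17.49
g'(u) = (4*u - 2)*(-7*u^3 - 3*u^2 - 3*u - 5)/(-2*u^2 + 2*u - 3)^2 + (-21*u^2 - 6*u - 3)/(-2*u^2 + 2*u - 3) = (14*u^4 - 28*u^3 + 51*u^2 - 2*u + 19)/(4*u^4 - 8*u^3 + 16*u^2 - 12*u + 9)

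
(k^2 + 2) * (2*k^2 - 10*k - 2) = 2*k^4 - 10*k^3 + 2*k^2 - 20*k - 4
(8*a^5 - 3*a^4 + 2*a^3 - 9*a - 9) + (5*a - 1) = 8*a^5 - 3*a^4 + 2*a^3 - 4*a - 10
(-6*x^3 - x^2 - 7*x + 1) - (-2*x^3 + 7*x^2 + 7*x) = -4*x^3 - 8*x^2 - 14*x + 1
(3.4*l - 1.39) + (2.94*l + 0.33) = 6.34*l - 1.06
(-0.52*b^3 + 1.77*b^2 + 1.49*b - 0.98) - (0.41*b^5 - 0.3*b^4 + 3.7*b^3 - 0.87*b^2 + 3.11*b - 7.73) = -0.41*b^5 + 0.3*b^4 - 4.22*b^3 + 2.64*b^2 - 1.62*b + 6.75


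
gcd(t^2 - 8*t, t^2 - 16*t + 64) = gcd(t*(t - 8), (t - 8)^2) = t - 8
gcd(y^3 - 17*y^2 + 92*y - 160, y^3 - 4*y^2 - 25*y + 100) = y^2 - 9*y + 20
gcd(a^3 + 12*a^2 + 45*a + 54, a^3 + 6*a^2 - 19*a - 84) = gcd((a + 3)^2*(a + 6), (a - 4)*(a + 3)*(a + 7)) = a + 3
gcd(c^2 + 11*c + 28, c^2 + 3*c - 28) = c + 7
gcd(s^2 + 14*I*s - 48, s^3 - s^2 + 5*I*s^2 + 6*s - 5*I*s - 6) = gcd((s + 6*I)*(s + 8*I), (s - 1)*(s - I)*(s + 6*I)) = s + 6*I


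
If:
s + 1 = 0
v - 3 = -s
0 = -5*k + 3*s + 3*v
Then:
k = 9/5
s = -1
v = 4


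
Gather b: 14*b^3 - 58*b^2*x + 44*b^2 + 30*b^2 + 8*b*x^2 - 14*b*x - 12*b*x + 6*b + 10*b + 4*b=14*b^3 + b^2*(74 - 58*x) + b*(8*x^2 - 26*x + 20)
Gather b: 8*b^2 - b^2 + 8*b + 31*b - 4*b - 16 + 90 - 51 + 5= 7*b^2 + 35*b + 28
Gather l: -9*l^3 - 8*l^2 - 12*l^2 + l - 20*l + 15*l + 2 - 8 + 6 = -9*l^3 - 20*l^2 - 4*l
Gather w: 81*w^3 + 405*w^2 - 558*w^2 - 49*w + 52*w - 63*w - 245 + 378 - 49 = 81*w^3 - 153*w^2 - 60*w + 84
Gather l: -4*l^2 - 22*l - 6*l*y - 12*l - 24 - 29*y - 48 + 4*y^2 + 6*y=-4*l^2 + l*(-6*y - 34) + 4*y^2 - 23*y - 72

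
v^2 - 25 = (v - 5)*(v + 5)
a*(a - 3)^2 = a^3 - 6*a^2 + 9*a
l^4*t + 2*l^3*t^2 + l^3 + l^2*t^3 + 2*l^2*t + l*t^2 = l*(l + t)^2*(l*t + 1)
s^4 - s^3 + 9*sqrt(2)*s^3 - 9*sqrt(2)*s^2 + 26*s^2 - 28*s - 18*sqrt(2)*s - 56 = (s - 2)*(s + 1)*(s + 2*sqrt(2))*(s + 7*sqrt(2))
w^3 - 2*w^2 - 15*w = w*(w - 5)*(w + 3)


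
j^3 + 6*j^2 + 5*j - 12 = (j - 1)*(j + 3)*(j + 4)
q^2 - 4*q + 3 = (q - 3)*(q - 1)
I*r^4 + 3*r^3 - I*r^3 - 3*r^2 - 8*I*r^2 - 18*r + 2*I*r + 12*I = (r - 3)*(r + 2)*(r - 2*I)*(I*r + 1)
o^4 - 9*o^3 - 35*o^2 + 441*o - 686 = (o - 7)^2*(o - 2)*(o + 7)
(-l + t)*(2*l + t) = -2*l^2 + l*t + t^2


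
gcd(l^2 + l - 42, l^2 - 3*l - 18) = l - 6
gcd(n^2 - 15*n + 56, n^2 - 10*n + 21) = n - 7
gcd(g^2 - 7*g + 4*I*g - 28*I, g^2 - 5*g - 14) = g - 7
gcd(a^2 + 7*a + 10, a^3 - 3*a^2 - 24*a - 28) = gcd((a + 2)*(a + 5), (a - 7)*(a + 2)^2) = a + 2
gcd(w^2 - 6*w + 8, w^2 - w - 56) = 1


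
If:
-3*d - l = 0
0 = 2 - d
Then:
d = 2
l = -6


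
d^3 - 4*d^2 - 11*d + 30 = (d - 5)*(d - 2)*(d + 3)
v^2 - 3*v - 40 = (v - 8)*(v + 5)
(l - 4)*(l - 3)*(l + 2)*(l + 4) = l^4 - l^3 - 22*l^2 + 16*l + 96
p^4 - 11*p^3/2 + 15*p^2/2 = p^2*(p - 3)*(p - 5/2)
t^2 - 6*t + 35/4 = (t - 7/2)*(t - 5/2)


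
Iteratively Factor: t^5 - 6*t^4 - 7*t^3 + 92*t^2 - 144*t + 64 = (t - 4)*(t^4 - 2*t^3 - 15*t^2 + 32*t - 16) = (t - 4)*(t + 4)*(t^3 - 6*t^2 + 9*t - 4) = (t - 4)*(t - 1)*(t + 4)*(t^2 - 5*t + 4) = (t - 4)^2*(t - 1)*(t + 4)*(t - 1)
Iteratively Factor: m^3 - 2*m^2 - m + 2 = (m - 2)*(m^2 - 1) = (m - 2)*(m - 1)*(m + 1)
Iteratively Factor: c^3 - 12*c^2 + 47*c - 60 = (c - 4)*(c^2 - 8*c + 15) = (c - 4)*(c - 3)*(c - 5)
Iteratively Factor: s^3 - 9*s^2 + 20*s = (s - 4)*(s^2 - 5*s) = s*(s - 4)*(s - 5)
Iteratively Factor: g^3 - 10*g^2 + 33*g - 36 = (g - 3)*(g^2 - 7*g + 12) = (g - 3)^2*(g - 4)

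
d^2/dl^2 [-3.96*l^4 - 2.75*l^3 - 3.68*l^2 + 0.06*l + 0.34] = -47.52*l^2 - 16.5*l - 7.36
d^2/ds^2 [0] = 0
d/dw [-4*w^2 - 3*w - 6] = -8*w - 3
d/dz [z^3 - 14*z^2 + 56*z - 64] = 3*z^2 - 28*z + 56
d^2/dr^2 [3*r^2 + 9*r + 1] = 6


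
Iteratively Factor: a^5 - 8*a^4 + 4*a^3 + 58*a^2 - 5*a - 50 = (a + 1)*(a^4 - 9*a^3 + 13*a^2 + 45*a - 50) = (a - 5)*(a + 1)*(a^3 - 4*a^2 - 7*a + 10) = (a - 5)*(a + 1)*(a + 2)*(a^2 - 6*a + 5) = (a - 5)*(a - 1)*(a + 1)*(a + 2)*(a - 5)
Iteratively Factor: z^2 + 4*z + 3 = (z + 1)*(z + 3)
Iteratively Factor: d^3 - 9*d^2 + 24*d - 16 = (d - 4)*(d^2 - 5*d + 4) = (d - 4)*(d - 1)*(d - 4)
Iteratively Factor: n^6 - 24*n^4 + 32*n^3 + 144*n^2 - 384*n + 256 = (n - 2)*(n^5 + 2*n^4 - 20*n^3 - 8*n^2 + 128*n - 128) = (n - 2)*(n + 4)*(n^4 - 2*n^3 - 12*n^2 + 40*n - 32) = (n - 2)^2*(n + 4)*(n^3 - 12*n + 16) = (n - 2)^3*(n + 4)*(n^2 + 2*n - 8) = (n - 2)^4*(n + 4)*(n + 4)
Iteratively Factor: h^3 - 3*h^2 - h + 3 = (h - 1)*(h^2 - 2*h - 3) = (h - 3)*(h - 1)*(h + 1)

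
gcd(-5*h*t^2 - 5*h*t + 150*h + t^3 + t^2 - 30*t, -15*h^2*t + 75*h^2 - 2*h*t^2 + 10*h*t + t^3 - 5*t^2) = -5*h*t + 25*h + t^2 - 5*t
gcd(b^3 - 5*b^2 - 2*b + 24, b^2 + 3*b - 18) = b - 3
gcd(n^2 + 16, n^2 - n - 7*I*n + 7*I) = 1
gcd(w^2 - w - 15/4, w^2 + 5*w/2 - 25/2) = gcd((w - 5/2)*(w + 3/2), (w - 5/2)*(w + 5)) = w - 5/2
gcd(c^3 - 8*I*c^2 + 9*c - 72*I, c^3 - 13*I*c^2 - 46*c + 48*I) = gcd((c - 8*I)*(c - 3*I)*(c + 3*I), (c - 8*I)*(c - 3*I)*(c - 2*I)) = c^2 - 11*I*c - 24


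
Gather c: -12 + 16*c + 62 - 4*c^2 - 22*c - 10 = -4*c^2 - 6*c + 40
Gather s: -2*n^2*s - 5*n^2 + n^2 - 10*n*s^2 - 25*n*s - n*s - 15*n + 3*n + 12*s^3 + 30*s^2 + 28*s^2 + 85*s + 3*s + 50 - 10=-4*n^2 - 12*n + 12*s^3 + s^2*(58 - 10*n) + s*(-2*n^2 - 26*n + 88) + 40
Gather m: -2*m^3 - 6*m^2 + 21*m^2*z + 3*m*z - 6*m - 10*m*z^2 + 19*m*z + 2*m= -2*m^3 + m^2*(21*z - 6) + m*(-10*z^2 + 22*z - 4)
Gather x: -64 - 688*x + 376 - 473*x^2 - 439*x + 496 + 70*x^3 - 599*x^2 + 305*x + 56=70*x^3 - 1072*x^2 - 822*x + 864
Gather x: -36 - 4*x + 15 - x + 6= -5*x - 15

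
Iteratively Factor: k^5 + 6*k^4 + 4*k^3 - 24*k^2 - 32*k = (k - 2)*(k^4 + 8*k^3 + 20*k^2 + 16*k) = k*(k - 2)*(k^3 + 8*k^2 + 20*k + 16) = k*(k - 2)*(k + 2)*(k^2 + 6*k + 8) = k*(k - 2)*(k + 2)*(k + 4)*(k + 2)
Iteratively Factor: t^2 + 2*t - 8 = (t - 2)*(t + 4)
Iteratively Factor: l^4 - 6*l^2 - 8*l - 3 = (l + 1)*(l^3 - l^2 - 5*l - 3) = (l - 3)*(l + 1)*(l^2 + 2*l + 1) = (l - 3)*(l + 1)^2*(l + 1)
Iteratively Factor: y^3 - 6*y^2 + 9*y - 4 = (y - 1)*(y^2 - 5*y + 4) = (y - 1)^2*(y - 4)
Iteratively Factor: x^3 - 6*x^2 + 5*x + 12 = (x + 1)*(x^2 - 7*x + 12) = (x - 4)*(x + 1)*(x - 3)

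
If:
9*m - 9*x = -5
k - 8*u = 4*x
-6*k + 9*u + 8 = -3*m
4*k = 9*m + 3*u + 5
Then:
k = 95/84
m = -1/112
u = -19/144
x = 551/1008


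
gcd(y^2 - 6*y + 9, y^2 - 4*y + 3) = y - 3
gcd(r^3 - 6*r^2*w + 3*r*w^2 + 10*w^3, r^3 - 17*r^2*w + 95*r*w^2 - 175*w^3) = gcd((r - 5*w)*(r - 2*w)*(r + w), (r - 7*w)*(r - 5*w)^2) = r - 5*w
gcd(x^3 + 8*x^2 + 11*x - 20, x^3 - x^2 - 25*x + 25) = x^2 + 4*x - 5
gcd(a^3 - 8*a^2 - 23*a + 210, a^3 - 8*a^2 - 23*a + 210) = a^3 - 8*a^2 - 23*a + 210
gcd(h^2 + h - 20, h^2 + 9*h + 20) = h + 5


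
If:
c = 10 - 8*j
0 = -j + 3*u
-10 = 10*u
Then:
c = 34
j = -3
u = -1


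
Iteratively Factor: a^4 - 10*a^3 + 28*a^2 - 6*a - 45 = (a - 3)*(a^3 - 7*a^2 + 7*a + 15) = (a - 5)*(a - 3)*(a^2 - 2*a - 3) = (a - 5)*(a - 3)^2*(a + 1)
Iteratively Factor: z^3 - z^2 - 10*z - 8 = (z - 4)*(z^2 + 3*z + 2) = (z - 4)*(z + 2)*(z + 1)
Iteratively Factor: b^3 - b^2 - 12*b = (b - 4)*(b^2 + 3*b) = (b - 4)*(b + 3)*(b)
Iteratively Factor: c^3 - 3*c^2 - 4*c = (c - 4)*(c^2 + c) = c*(c - 4)*(c + 1)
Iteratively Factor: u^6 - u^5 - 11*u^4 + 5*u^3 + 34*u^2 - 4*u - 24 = (u - 3)*(u^5 + 2*u^4 - 5*u^3 - 10*u^2 + 4*u + 8) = (u - 3)*(u + 1)*(u^4 + u^3 - 6*u^2 - 4*u + 8) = (u - 3)*(u - 1)*(u + 1)*(u^3 + 2*u^2 - 4*u - 8) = (u - 3)*(u - 1)*(u + 1)*(u + 2)*(u^2 - 4) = (u - 3)*(u - 1)*(u + 1)*(u + 2)^2*(u - 2)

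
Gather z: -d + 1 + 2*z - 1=-d + 2*z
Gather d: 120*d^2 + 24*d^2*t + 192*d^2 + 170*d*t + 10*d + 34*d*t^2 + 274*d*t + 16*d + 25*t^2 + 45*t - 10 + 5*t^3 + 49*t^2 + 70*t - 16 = d^2*(24*t + 312) + d*(34*t^2 + 444*t + 26) + 5*t^3 + 74*t^2 + 115*t - 26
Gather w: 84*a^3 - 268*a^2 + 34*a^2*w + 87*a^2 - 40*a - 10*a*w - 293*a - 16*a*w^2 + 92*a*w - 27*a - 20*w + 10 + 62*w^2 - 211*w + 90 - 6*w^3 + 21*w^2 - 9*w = 84*a^3 - 181*a^2 - 360*a - 6*w^3 + w^2*(83 - 16*a) + w*(34*a^2 + 82*a - 240) + 100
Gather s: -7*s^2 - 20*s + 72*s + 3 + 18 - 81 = -7*s^2 + 52*s - 60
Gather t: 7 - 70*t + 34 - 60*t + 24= 65 - 130*t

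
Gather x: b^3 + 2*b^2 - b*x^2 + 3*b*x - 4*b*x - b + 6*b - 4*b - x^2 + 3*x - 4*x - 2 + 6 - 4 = b^3 + 2*b^2 + b + x^2*(-b - 1) + x*(-b - 1)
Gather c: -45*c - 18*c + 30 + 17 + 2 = 49 - 63*c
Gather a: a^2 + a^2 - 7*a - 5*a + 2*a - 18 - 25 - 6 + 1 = 2*a^2 - 10*a - 48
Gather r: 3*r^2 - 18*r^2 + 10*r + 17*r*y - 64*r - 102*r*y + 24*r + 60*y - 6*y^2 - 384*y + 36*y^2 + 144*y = -15*r^2 + r*(-85*y - 30) + 30*y^2 - 180*y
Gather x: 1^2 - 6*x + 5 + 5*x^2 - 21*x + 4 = 5*x^2 - 27*x + 10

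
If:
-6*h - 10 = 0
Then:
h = -5/3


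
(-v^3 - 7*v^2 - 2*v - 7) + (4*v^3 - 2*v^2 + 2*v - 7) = 3*v^3 - 9*v^2 - 14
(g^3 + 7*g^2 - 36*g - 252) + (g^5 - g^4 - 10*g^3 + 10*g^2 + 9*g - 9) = g^5 - g^4 - 9*g^3 + 17*g^2 - 27*g - 261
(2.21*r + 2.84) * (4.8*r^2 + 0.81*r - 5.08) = 10.608*r^3 + 15.4221*r^2 - 8.9264*r - 14.4272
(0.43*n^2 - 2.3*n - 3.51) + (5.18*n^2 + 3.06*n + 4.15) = 5.61*n^2 + 0.76*n + 0.640000000000001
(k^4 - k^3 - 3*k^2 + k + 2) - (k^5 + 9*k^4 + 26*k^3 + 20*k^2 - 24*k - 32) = -k^5 - 8*k^4 - 27*k^3 - 23*k^2 + 25*k + 34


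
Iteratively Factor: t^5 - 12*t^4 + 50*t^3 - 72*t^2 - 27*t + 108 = (t - 3)*(t^4 - 9*t^3 + 23*t^2 - 3*t - 36) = (t - 3)^2*(t^3 - 6*t^2 + 5*t + 12) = (t - 3)^2*(t + 1)*(t^2 - 7*t + 12) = (t - 3)^3*(t + 1)*(t - 4)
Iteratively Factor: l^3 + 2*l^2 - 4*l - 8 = (l + 2)*(l^2 - 4) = (l + 2)^2*(l - 2)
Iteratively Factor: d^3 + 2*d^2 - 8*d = (d)*(d^2 + 2*d - 8) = d*(d + 4)*(d - 2)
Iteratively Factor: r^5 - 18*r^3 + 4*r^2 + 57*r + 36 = (r + 1)*(r^4 - r^3 - 17*r^2 + 21*r + 36) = (r + 1)*(r + 4)*(r^3 - 5*r^2 + 3*r + 9) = (r + 1)^2*(r + 4)*(r^2 - 6*r + 9) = (r - 3)*(r + 1)^2*(r + 4)*(r - 3)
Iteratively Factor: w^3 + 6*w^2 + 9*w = (w)*(w^2 + 6*w + 9) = w*(w + 3)*(w + 3)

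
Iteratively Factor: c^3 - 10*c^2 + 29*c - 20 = (c - 1)*(c^2 - 9*c + 20) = (c - 5)*(c - 1)*(c - 4)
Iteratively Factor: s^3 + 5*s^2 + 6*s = (s)*(s^2 + 5*s + 6) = s*(s + 2)*(s + 3)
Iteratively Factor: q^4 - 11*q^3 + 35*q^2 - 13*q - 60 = (q - 3)*(q^3 - 8*q^2 + 11*q + 20) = (q - 3)*(q + 1)*(q^2 - 9*q + 20) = (q - 5)*(q - 3)*(q + 1)*(q - 4)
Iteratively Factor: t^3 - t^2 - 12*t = (t - 4)*(t^2 + 3*t) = (t - 4)*(t + 3)*(t)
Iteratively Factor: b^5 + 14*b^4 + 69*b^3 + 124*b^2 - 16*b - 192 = (b + 3)*(b^4 + 11*b^3 + 36*b^2 + 16*b - 64) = (b + 3)*(b + 4)*(b^3 + 7*b^2 + 8*b - 16) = (b + 3)*(b + 4)^2*(b^2 + 3*b - 4) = (b + 3)*(b + 4)^3*(b - 1)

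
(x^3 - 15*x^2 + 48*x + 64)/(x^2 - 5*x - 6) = (x^2 - 16*x + 64)/(x - 6)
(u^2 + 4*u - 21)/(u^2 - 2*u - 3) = (u + 7)/(u + 1)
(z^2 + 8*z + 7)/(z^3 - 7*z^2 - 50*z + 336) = (z + 1)/(z^2 - 14*z + 48)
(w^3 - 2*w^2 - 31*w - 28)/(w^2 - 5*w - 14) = (w^2 + 5*w + 4)/(w + 2)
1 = 1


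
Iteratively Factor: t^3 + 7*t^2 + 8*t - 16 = (t + 4)*(t^2 + 3*t - 4) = (t - 1)*(t + 4)*(t + 4)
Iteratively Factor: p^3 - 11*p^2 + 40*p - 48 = (p - 3)*(p^2 - 8*p + 16) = (p - 4)*(p - 3)*(p - 4)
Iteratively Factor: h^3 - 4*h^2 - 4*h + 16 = (h - 2)*(h^2 - 2*h - 8) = (h - 2)*(h + 2)*(h - 4)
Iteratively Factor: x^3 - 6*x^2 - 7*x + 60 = (x - 4)*(x^2 - 2*x - 15) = (x - 4)*(x + 3)*(x - 5)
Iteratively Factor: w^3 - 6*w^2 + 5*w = (w - 5)*(w^2 - w) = (w - 5)*(w - 1)*(w)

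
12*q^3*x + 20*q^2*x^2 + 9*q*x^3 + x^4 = x*(q + x)*(2*q + x)*(6*q + x)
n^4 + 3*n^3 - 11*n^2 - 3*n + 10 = (n - 2)*(n - 1)*(n + 1)*(n + 5)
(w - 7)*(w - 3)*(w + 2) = w^3 - 8*w^2 + w + 42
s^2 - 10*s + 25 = (s - 5)^2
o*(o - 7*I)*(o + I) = o^3 - 6*I*o^2 + 7*o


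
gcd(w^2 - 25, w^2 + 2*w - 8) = 1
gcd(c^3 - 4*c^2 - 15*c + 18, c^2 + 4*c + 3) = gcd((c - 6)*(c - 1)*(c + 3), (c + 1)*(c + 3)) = c + 3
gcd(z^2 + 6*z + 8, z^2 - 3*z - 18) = 1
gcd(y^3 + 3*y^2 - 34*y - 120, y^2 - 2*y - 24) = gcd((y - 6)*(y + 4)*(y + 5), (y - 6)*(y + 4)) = y^2 - 2*y - 24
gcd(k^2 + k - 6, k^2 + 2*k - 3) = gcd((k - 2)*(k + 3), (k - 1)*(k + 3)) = k + 3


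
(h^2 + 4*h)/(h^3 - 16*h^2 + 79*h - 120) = h*(h + 4)/(h^3 - 16*h^2 + 79*h - 120)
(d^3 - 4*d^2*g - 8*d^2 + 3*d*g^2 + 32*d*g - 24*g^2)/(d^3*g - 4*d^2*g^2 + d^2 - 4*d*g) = (d^3 - 4*d^2*g - 8*d^2 + 3*d*g^2 + 32*d*g - 24*g^2)/(d*(d^2*g - 4*d*g^2 + d - 4*g))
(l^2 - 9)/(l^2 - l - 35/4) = 4*(9 - l^2)/(-4*l^2 + 4*l + 35)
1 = 1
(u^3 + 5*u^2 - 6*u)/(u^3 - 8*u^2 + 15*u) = (u^2 + 5*u - 6)/(u^2 - 8*u + 15)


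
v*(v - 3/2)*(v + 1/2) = v^3 - v^2 - 3*v/4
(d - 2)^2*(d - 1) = d^3 - 5*d^2 + 8*d - 4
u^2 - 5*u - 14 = (u - 7)*(u + 2)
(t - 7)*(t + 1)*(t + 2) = t^3 - 4*t^2 - 19*t - 14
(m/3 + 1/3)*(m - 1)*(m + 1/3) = m^3/3 + m^2/9 - m/3 - 1/9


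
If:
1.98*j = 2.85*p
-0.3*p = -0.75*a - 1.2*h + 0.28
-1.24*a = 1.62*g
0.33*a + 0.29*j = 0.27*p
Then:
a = -0.44674012855831*p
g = 0.341949234205126*p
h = 0.529212580348944*p + 0.233333333333333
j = 1.43939393939394*p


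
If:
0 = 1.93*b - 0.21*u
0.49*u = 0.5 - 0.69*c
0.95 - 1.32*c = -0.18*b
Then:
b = 0.00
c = 0.72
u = 0.01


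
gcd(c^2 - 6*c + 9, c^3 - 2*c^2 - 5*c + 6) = c - 3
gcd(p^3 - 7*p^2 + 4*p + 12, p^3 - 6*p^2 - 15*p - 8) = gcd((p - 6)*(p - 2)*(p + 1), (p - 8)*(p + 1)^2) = p + 1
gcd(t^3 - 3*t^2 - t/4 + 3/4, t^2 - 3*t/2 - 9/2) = t - 3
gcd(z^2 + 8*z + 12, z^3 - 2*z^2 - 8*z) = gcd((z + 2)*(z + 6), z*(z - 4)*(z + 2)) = z + 2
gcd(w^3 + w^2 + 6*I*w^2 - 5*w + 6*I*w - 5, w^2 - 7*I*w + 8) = w + I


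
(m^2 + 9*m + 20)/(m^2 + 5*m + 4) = (m + 5)/(m + 1)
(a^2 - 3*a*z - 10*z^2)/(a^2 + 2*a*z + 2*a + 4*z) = (a - 5*z)/(a + 2)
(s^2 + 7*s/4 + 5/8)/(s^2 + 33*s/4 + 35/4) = (s + 1/2)/(s + 7)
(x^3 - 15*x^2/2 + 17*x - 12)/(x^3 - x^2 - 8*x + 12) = (x^2 - 11*x/2 + 6)/(x^2 + x - 6)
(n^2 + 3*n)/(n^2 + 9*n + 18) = n/(n + 6)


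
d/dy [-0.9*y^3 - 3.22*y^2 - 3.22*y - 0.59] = -2.7*y^2 - 6.44*y - 3.22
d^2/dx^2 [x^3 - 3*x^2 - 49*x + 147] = 6*x - 6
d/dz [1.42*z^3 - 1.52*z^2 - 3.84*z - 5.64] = 4.26*z^2 - 3.04*z - 3.84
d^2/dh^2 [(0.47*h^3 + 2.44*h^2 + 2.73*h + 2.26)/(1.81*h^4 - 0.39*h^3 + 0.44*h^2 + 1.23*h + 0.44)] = (3.079534*h^9 + 47.962104*h^8 + 94.7448119999999*h^7 + 99.614074*h^6 - 105.140292*h^5 - 41.40165*h^4 - 21.425584*h^3 - 21.164388*h^2 + 7.040352*h + 3.953052)/(5.929741*h^12 - 3.833037*h^11 + 5.150355*h^10 + 10.165914*h^9 + 0.366929999999999*h^8 + 4.348593*h^7 + 9.337091*h^6 + 4.368699*h^5 + 2.03742*h^4 + 3.063123*h^3 + 2.25258*h^2 + 0.714384*h + 0.085184)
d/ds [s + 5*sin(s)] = 5*cos(s) + 1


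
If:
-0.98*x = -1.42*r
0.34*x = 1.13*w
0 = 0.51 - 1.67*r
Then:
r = 0.31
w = 0.13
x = 0.44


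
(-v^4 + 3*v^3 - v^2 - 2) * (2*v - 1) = -2*v^5 + 7*v^4 - 5*v^3 + v^2 - 4*v + 2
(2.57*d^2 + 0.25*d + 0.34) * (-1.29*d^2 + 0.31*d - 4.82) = -3.3153*d^4 + 0.4742*d^3 - 12.7485*d^2 - 1.0996*d - 1.6388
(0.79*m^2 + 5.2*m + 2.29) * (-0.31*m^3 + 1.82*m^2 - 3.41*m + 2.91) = -0.2449*m^5 - 0.1742*m^4 + 6.0602*m^3 - 11.2653*m^2 + 7.3231*m + 6.6639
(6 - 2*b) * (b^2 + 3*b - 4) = -2*b^3 + 26*b - 24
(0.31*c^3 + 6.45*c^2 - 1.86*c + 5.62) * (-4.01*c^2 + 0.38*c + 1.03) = -1.2431*c^5 - 25.7467*c^4 + 10.2289*c^3 - 16.5995*c^2 + 0.2198*c + 5.7886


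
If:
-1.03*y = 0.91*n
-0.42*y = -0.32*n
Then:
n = 0.00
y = 0.00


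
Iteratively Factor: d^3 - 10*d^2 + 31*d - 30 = (d - 3)*(d^2 - 7*d + 10) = (d - 3)*(d - 2)*(d - 5)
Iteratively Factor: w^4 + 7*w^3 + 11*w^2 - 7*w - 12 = (w + 4)*(w^3 + 3*w^2 - w - 3) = (w + 1)*(w + 4)*(w^2 + 2*w - 3) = (w + 1)*(w + 3)*(w + 4)*(w - 1)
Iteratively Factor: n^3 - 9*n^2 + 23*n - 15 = (n - 1)*(n^2 - 8*n + 15) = (n - 3)*(n - 1)*(n - 5)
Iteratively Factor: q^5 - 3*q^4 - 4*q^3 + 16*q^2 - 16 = (q - 2)*(q^4 - q^3 - 6*q^2 + 4*q + 8) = (q - 2)^2*(q^3 + q^2 - 4*q - 4) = (q - 2)^2*(q + 2)*(q^2 - q - 2) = (q - 2)^2*(q + 1)*(q + 2)*(q - 2)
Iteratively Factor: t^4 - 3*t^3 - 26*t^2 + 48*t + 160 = (t - 5)*(t^3 + 2*t^2 - 16*t - 32) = (t - 5)*(t - 4)*(t^2 + 6*t + 8) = (t - 5)*(t - 4)*(t + 2)*(t + 4)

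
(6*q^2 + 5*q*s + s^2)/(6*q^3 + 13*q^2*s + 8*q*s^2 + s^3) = (6*q^2 + 5*q*s + s^2)/(6*q^3 + 13*q^2*s + 8*q*s^2 + s^3)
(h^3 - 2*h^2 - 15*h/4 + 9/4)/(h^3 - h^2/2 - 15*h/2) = (4*h^2 + 4*h - 3)/(2*h*(2*h + 5))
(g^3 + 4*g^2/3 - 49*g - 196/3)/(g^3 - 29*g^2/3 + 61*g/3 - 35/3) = (3*g^2 + 25*g + 28)/(3*g^2 - 8*g + 5)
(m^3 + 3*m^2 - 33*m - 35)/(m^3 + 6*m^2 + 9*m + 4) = (m^2 + 2*m - 35)/(m^2 + 5*m + 4)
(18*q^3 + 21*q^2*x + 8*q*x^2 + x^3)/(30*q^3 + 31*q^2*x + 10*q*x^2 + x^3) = (3*q + x)/(5*q + x)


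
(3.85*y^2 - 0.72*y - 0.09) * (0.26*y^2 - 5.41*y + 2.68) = 1.001*y^4 - 21.0157*y^3 + 14.1898*y^2 - 1.4427*y - 0.2412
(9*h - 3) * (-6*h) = -54*h^2 + 18*h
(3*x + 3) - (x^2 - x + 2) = -x^2 + 4*x + 1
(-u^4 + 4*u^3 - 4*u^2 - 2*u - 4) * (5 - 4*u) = 4*u^5 - 21*u^4 + 36*u^3 - 12*u^2 + 6*u - 20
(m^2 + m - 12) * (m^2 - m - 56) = m^4 - 69*m^2 - 44*m + 672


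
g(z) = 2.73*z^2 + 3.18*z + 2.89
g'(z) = 5.46*z + 3.18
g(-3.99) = 33.66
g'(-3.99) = -18.61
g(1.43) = 13.02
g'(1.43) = 10.99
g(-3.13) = 19.68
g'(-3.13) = -13.91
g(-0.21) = 2.34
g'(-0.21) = 2.03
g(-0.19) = 2.38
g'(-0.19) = 2.14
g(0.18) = 3.55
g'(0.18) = 4.16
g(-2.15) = 8.67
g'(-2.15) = -8.56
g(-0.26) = 2.25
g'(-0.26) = 1.76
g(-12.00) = 357.85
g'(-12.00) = -62.34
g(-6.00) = 82.09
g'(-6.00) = -29.58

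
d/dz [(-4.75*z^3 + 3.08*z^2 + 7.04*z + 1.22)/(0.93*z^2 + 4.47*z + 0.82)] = (-4.4175*z^4 - 42.465*z^3 - 4.4646*z^2 + 2.782*z + 0.3194)/(0.8649*z^4 + 8.3142*z^3 + 21.5061*z^2 + 7.3308*z + 0.6724)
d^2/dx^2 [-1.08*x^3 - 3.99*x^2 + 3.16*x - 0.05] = -6.48*x - 7.98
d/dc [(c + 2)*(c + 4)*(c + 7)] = 3*c^2 + 26*c + 50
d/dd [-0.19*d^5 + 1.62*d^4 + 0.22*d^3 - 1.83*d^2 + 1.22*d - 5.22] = -0.95*d^4 + 6.48*d^3 + 0.66*d^2 - 3.66*d + 1.22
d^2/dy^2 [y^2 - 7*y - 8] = 2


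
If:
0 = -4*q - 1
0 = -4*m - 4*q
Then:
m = 1/4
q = -1/4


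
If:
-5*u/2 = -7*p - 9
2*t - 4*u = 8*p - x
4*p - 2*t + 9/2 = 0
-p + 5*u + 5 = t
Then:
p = -83/44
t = -67/44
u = -37/22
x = -413/22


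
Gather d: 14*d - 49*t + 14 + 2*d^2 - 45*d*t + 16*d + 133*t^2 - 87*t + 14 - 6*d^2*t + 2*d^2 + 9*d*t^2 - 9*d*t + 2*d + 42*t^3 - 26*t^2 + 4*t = d^2*(4 - 6*t) + d*(9*t^2 - 54*t + 32) + 42*t^3 + 107*t^2 - 132*t + 28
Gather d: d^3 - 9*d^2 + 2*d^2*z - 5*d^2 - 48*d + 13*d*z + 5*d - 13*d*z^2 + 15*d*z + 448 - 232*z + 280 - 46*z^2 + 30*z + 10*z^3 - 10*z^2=d^3 + d^2*(2*z - 14) + d*(-13*z^2 + 28*z - 43) + 10*z^3 - 56*z^2 - 202*z + 728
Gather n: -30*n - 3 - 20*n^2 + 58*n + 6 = -20*n^2 + 28*n + 3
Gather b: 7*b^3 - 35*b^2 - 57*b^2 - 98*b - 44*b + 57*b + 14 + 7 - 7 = 7*b^3 - 92*b^2 - 85*b + 14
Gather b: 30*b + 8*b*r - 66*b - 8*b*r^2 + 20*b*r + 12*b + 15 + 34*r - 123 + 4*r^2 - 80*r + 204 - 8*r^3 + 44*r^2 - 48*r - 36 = b*(-8*r^2 + 28*r - 24) - 8*r^3 + 48*r^2 - 94*r + 60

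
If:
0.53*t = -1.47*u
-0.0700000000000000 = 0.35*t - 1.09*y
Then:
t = 3.11428571428571*y - 0.2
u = 0.072108843537415 - 1.12283770651118*y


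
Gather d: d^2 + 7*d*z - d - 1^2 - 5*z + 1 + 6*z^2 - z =d^2 + d*(7*z - 1) + 6*z^2 - 6*z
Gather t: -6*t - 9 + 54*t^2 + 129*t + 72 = 54*t^2 + 123*t + 63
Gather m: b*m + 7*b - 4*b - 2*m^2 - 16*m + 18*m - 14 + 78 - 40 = 3*b - 2*m^2 + m*(b + 2) + 24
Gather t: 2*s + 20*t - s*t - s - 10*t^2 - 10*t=s - 10*t^2 + t*(10 - s)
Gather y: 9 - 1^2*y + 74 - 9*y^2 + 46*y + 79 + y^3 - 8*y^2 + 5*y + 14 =y^3 - 17*y^2 + 50*y + 176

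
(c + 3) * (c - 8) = c^2 - 5*c - 24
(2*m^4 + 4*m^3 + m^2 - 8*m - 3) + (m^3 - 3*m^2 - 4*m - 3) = 2*m^4 + 5*m^3 - 2*m^2 - 12*m - 6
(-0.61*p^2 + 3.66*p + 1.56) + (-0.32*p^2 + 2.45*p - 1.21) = -0.93*p^2 + 6.11*p + 0.35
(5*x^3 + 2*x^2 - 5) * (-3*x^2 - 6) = -15*x^5 - 6*x^4 - 30*x^3 + 3*x^2 + 30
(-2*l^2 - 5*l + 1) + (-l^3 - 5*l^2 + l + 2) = -l^3 - 7*l^2 - 4*l + 3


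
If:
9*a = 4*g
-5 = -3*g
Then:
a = 20/27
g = 5/3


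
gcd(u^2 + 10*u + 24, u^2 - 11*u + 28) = 1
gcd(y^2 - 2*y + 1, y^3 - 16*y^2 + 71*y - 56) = y - 1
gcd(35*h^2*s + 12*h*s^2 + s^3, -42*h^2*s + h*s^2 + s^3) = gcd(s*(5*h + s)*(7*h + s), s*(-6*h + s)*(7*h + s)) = 7*h*s + s^2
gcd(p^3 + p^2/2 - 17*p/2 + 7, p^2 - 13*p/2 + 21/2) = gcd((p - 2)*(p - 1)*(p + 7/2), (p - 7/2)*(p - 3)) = 1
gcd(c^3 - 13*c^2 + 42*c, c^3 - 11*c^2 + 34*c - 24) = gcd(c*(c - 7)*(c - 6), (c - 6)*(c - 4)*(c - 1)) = c - 6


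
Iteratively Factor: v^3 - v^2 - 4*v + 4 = (v - 1)*(v^2 - 4) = (v - 1)*(v + 2)*(v - 2)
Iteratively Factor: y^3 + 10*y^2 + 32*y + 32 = (y + 4)*(y^2 + 6*y + 8) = (y + 4)^2*(y + 2)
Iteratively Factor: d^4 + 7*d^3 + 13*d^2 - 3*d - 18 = (d - 1)*(d^3 + 8*d^2 + 21*d + 18) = (d - 1)*(d + 2)*(d^2 + 6*d + 9) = (d - 1)*(d + 2)*(d + 3)*(d + 3)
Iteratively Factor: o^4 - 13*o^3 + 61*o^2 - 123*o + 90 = (o - 2)*(o^3 - 11*o^2 + 39*o - 45) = (o - 3)*(o - 2)*(o^2 - 8*o + 15) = (o - 5)*(o - 3)*(o - 2)*(o - 3)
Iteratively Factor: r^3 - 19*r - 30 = (r - 5)*(r^2 + 5*r + 6) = (r - 5)*(r + 2)*(r + 3)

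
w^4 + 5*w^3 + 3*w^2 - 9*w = w*(w - 1)*(w + 3)^2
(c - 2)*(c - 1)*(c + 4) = c^3 + c^2 - 10*c + 8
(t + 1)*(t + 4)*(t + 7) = t^3 + 12*t^2 + 39*t + 28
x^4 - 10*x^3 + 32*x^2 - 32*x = x*(x - 4)^2*(x - 2)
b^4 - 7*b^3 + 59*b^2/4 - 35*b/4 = b*(b - 7/2)*(b - 5/2)*(b - 1)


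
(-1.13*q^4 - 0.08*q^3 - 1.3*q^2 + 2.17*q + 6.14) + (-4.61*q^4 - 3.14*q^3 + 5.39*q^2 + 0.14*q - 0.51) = -5.74*q^4 - 3.22*q^3 + 4.09*q^2 + 2.31*q + 5.63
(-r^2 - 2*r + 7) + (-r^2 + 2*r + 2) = 9 - 2*r^2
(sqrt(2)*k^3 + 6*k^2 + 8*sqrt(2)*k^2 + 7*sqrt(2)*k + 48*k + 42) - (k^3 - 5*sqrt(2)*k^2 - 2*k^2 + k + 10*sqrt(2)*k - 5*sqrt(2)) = -k^3 + sqrt(2)*k^3 + 8*k^2 + 13*sqrt(2)*k^2 - 3*sqrt(2)*k + 47*k + 5*sqrt(2) + 42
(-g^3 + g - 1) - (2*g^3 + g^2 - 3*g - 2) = -3*g^3 - g^2 + 4*g + 1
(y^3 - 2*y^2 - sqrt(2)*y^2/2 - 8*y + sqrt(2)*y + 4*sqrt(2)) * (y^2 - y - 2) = y^5 - 3*y^4 - sqrt(2)*y^4/2 - 8*y^3 + 3*sqrt(2)*y^3/2 + 4*sqrt(2)*y^2 + 12*y^2 - 6*sqrt(2)*y + 16*y - 8*sqrt(2)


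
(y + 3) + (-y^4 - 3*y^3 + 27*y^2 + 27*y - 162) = -y^4 - 3*y^3 + 27*y^2 + 28*y - 159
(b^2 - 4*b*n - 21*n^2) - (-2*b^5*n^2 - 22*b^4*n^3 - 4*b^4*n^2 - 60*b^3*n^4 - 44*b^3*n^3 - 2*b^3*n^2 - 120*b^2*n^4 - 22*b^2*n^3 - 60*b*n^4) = 2*b^5*n^2 + 22*b^4*n^3 + 4*b^4*n^2 + 60*b^3*n^4 + 44*b^3*n^3 + 2*b^3*n^2 + 120*b^2*n^4 + 22*b^2*n^3 + b^2 + 60*b*n^4 - 4*b*n - 21*n^2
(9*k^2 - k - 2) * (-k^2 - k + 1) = -9*k^4 - 8*k^3 + 12*k^2 + k - 2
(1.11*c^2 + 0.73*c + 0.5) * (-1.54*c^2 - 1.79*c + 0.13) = -1.7094*c^4 - 3.1111*c^3 - 1.9324*c^2 - 0.8001*c + 0.065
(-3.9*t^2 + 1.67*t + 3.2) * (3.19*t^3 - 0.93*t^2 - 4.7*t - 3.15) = -12.441*t^5 + 8.9543*t^4 + 26.9849*t^3 + 1.46*t^2 - 20.3005*t - 10.08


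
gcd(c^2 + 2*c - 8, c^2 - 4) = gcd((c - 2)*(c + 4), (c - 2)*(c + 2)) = c - 2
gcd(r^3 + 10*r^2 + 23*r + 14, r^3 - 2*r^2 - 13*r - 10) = r^2 + 3*r + 2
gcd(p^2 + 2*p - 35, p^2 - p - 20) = p - 5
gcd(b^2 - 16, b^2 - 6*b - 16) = 1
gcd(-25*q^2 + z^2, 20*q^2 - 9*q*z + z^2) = -5*q + z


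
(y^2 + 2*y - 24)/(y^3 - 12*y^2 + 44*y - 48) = (y + 6)/(y^2 - 8*y + 12)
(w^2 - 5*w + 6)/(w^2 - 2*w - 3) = (w - 2)/(w + 1)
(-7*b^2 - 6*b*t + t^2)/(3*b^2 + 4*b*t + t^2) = (-7*b + t)/(3*b + t)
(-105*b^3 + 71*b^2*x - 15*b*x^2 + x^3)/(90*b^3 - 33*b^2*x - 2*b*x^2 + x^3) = (-7*b + x)/(6*b + x)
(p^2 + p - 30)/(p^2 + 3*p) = (p^2 + p - 30)/(p*(p + 3))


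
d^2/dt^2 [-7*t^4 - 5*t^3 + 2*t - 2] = 6*t*(-14*t - 5)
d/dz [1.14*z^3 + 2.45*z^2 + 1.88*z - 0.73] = 3.42*z^2 + 4.9*z + 1.88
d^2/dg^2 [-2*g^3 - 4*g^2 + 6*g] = -12*g - 8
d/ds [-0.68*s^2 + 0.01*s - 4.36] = 0.01 - 1.36*s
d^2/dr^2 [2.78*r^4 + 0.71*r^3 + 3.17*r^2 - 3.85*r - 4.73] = 33.36*r^2 + 4.26*r + 6.34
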